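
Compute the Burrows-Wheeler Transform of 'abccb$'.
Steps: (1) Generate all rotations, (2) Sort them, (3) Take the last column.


Rotations (sorted):
  0: $abccb -> last char: b
  1: abccb$ -> last char: $
  2: b$abcc -> last char: c
  3: bccb$a -> last char: a
  4: cb$abc -> last char: c
  5: ccb$ab -> last char: b


BWT = b$cacb


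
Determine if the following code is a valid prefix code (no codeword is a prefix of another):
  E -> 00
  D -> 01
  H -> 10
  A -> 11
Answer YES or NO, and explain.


Checking each pair (does one codeword prefix another?):
  E='00' vs D='01': no prefix
  E='00' vs H='10': no prefix
  E='00' vs A='11': no prefix
  D='01' vs E='00': no prefix
  D='01' vs H='10': no prefix
  D='01' vs A='11': no prefix
  H='10' vs E='00': no prefix
  H='10' vs D='01': no prefix
  H='10' vs A='11': no prefix
  A='11' vs E='00': no prefix
  A='11' vs D='01': no prefix
  A='11' vs H='10': no prefix
No violation found over all pairs.

YES -- this is a valid prefix code. No codeword is a prefix of any other codeword.


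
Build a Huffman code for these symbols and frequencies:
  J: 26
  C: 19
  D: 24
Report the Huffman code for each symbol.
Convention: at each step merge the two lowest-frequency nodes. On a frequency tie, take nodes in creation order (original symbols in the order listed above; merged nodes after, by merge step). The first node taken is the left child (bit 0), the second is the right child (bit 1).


Huffman tree construction:
Step 1: Merge C(19) + D(24) = 43
Step 2: Merge J(26) + (C+D)(43) = 69
Read each symbol's code off the tree from the root (left child = 0, right child = 1).

Codes:
  J: 0 (length 1)
  C: 10 (length 2)
  D: 11 (length 2)
Average code length: 112/69 = 1.6232 bits/symbol


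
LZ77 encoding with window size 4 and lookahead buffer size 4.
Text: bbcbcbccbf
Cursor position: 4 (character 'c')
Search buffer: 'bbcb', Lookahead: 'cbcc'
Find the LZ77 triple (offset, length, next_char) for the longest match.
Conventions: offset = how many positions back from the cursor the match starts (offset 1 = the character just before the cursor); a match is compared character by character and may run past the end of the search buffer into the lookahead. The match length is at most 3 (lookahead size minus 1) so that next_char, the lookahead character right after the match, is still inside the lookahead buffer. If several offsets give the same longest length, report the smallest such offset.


Try each offset into the search buffer:
  offset=1 (pos 3, char 'b'): match length 0
  offset=2 (pos 2, char 'c'): match length 3
  offset=3 (pos 1, char 'b'): match length 0
  offset=4 (pos 0, char 'b'): match length 0
Longest match has length 3 at offset 2.
next_char = character at position 4 + 3 = 7 -> 'c'

Best match: offset=2, length=3 (matching 'cbc' starting at position 2)
LZ77 triple: (2, 3, 'c')


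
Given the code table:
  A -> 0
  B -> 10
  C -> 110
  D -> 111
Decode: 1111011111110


Decoding:
111 -> D
10 -> B
111 -> D
111 -> D
10 -> B


Result: DBDDB


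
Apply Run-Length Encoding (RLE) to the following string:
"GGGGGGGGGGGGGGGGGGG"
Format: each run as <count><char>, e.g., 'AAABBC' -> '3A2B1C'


Scanning runs left to right:
  i=0: run of 'G' x 19 -> '19G'

RLE = 19G


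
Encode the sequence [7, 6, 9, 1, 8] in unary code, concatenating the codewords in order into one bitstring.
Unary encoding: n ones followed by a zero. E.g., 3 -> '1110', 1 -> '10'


Encode each number as n ones followed by a terminating 0:
  7 -> 11111110 (8 bits)
  6 -> 1111110 (7 bits)
  9 -> 1111111110 (10 bits)
  1 -> 10 (2 bits)
  8 -> 111111110 (9 bits)
Total length = 8 + 7 + 10 + 2 + 9 = 36 bits.

Unary([7, 6, 9, 1, 8]) = 111111101111110111111111010111111110 (36 bits)


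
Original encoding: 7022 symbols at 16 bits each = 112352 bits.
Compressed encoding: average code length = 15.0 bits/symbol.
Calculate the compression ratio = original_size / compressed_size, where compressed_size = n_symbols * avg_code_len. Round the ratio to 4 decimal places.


original_size = n_symbols * orig_bits = 7022 * 16 = 112352 bits
compressed_size = n_symbols * avg_code_len = 7022 * 15.0 = 105330.0 bits
ratio = original_size / compressed_size = 112352 / 105330.0 = 1.0667

Compression ratio = 1.0667


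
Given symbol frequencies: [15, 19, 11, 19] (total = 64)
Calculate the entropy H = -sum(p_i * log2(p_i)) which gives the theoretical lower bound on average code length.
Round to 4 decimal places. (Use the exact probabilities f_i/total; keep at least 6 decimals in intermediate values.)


Per-symbol terms -p_i * log2(p_i) with p_i = f_i/64:
  p = 15/64 = 0.234375: log2(p) = -2.093109, -p*log2(p) = 0.490573
  p = 19/64 = 0.296875: log2(p) = -1.752072, -p*log2(p) = 0.520147
  p = 11/64 = 0.171875: log2(p) = -2.540568, -p*log2(p) = 0.436660
  p = 19/64 = 0.296875: log2(p) = -1.752072, -p*log2(p) = 0.520147
H = 0.490573 + 0.520147 + 0.436660 + 0.520147 = 1.967527

H = 1.9675 bits/symbol


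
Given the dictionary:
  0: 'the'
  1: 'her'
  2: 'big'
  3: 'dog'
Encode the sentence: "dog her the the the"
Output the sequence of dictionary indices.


Look up each word in the dictionary:
  'dog' -> 3
  'her' -> 1
  'the' -> 0
  'the' -> 0
  'the' -> 0

Encoded: [3, 1, 0, 0, 0]


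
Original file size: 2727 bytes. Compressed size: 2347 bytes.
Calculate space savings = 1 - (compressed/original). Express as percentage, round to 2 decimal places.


ratio = compressed/original = 2347/2727 = 0.860653
savings = 1 - ratio = 1 - 0.860653 = 0.139347
as a percentage: 0.139347 * 100 = 13.93%

Space savings = 1 - 2347/2727 = 13.93%


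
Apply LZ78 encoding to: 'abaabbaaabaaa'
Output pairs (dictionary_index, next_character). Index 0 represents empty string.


LZ78 encoding steps:
Dictionary: {0: ''}
Step 1: w='' (idx 0), next='a' -> output (0, 'a'), add 'a' as idx 1
Step 2: w='' (idx 0), next='b' -> output (0, 'b'), add 'b' as idx 2
Step 3: w='a' (idx 1), next='a' -> output (1, 'a'), add 'aa' as idx 3
Step 4: w='b' (idx 2), next='b' -> output (2, 'b'), add 'bb' as idx 4
Step 5: w='aa' (idx 3), next='a' -> output (3, 'a'), add 'aaa' as idx 5
Step 6: w='b' (idx 2), next='a' -> output (2, 'a'), add 'ba' as idx 6
Step 7: w='aa' (idx 3), end of input -> output (3, '')


Encoded: [(0, 'a'), (0, 'b'), (1, 'a'), (2, 'b'), (3, 'a'), (2, 'a'), (3, '')]


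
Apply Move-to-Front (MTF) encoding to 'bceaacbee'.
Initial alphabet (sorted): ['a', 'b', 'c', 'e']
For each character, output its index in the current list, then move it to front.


MTF encoding:
'b': index 1 in ['a', 'b', 'c', 'e'] -> ['b', 'a', 'c', 'e']
'c': index 2 in ['b', 'a', 'c', 'e'] -> ['c', 'b', 'a', 'e']
'e': index 3 in ['c', 'b', 'a', 'e'] -> ['e', 'c', 'b', 'a']
'a': index 3 in ['e', 'c', 'b', 'a'] -> ['a', 'e', 'c', 'b']
'a': index 0 in ['a', 'e', 'c', 'b'] -> ['a', 'e', 'c', 'b']
'c': index 2 in ['a', 'e', 'c', 'b'] -> ['c', 'a', 'e', 'b']
'b': index 3 in ['c', 'a', 'e', 'b'] -> ['b', 'c', 'a', 'e']
'e': index 3 in ['b', 'c', 'a', 'e'] -> ['e', 'b', 'c', 'a']
'e': index 0 in ['e', 'b', 'c', 'a'] -> ['e', 'b', 'c', 'a']


Output: [1, 2, 3, 3, 0, 2, 3, 3, 0]


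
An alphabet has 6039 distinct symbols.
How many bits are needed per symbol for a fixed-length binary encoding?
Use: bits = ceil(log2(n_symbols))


log2(6039) = 12.5601
Bracket: 2^12 = 4096 < 6039 <= 2^13 = 8192
So ceil(log2(6039)) = 13

bits = ceil(log2(6039)) = ceil(12.5601) = 13 bits


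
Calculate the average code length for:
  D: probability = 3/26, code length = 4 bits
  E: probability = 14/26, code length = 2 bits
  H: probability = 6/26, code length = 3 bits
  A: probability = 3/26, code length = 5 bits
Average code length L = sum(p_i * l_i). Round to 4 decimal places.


Weighted contributions p_i * l_i:
  D: (3/26) * 4 = 12/26
  E: (14/26) * 2 = 28/26
  H: (6/26) * 3 = 18/26
  A: (3/26) * 5 = 15/26
Sum = (12 + 28 + 18 + 15)/26 = 73/26

L = 73/26 = 2.8077 bits/symbol


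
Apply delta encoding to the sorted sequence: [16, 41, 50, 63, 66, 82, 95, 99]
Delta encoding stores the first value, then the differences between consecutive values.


First value: 16
Deltas:
  41 - 16 = 25
  50 - 41 = 9
  63 - 50 = 13
  66 - 63 = 3
  82 - 66 = 16
  95 - 82 = 13
  99 - 95 = 4


Delta encoded: [16, 25, 9, 13, 3, 16, 13, 4]


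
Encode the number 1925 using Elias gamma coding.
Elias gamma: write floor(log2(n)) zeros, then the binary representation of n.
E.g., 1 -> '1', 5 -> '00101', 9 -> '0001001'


num_bits = floor(log2(1925)) + 1 = 11
leading_zeros = num_bits - 1 = 10
binary(1925) = 11110000101

Elias gamma(1925) = '0000000000' + '11110000101' = 000000000011110000101 (21 bits)


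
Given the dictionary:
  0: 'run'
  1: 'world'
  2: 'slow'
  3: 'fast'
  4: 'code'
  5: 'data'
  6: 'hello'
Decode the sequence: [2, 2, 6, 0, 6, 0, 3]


Look up each index in the dictionary:
  2 -> 'slow'
  2 -> 'slow'
  6 -> 'hello'
  0 -> 'run'
  6 -> 'hello'
  0 -> 'run'
  3 -> 'fast'

Decoded: "slow slow hello run hello run fast"


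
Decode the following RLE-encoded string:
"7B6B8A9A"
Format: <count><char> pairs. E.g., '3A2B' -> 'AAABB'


Expanding each <count><char> pair:
  7B -> 'BBBBBBB'
  6B -> 'BBBBBB'
  8A -> 'AAAAAAAA'
  9A -> 'AAAAAAAAA'

Decoded = BBBBBBBBBBBBBAAAAAAAAAAAAAAAAA


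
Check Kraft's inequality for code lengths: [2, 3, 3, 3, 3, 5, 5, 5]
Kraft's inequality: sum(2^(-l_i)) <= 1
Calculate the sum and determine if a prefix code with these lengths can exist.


Sum = 2^(-2) + 2^(-3) + 2^(-3) + 2^(-3) + 2^(-3) + 2^(-5) + 2^(-5) + 2^(-5)
    = 0.25 + 0.125 + 0.125 + 0.125 + 0.125 + 0.03125 + 0.03125 + 0.03125
    = 27/32 = 0.84375
Since 0.84375 <= 1, Kraft's inequality IS satisfied.
A prefix code with these lengths CAN exist.

Kraft sum = 0.84375. Satisfied.


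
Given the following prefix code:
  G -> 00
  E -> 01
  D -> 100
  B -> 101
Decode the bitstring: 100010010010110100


Decoding step by step:
Bits 100 -> D
Bits 01 -> E
Bits 00 -> G
Bits 100 -> D
Bits 101 -> B
Bits 101 -> B
Bits 00 -> G


Decoded message: DEGDBBG


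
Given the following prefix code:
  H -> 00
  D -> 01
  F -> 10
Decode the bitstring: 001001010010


Decoding step by step:
Bits 00 -> H
Bits 10 -> F
Bits 01 -> D
Bits 01 -> D
Bits 00 -> H
Bits 10 -> F


Decoded message: HFDDHF


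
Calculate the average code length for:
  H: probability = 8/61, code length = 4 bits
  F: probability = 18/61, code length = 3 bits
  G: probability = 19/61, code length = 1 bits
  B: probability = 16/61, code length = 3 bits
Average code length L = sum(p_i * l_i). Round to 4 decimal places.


Weighted contributions p_i * l_i:
  H: (8/61) * 4 = 32/61
  F: (18/61) * 3 = 54/61
  G: (19/61) * 1 = 19/61
  B: (16/61) * 3 = 48/61
Sum = (32 + 54 + 19 + 48)/61 = 153/61

L = 153/61 = 2.5082 bits/symbol


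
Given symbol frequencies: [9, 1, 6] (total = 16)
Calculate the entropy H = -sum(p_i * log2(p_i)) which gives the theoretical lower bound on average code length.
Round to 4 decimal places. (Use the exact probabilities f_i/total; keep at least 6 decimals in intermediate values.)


Per-symbol terms -p_i * log2(p_i) with p_i = f_i/16:
  p = 9/16 = 0.562500: log2(p) = -0.830075, -p*log2(p) = 0.466917
  p = 1/16 = 0.062500: log2(p) = -4.000000, -p*log2(p) = 0.250000
  p = 6/16 = 0.375000: log2(p) = -1.415037, -p*log2(p) = 0.530639
H = 0.466917 + 0.250000 + 0.530639 = 1.247556

H = 1.2476 bits/symbol


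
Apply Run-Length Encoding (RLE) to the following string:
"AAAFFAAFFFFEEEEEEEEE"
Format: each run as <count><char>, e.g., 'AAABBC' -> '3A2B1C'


Scanning runs left to right:
  i=0: run of 'A' x 3 -> '3A'
  i=3: run of 'F' x 2 -> '2F'
  i=5: run of 'A' x 2 -> '2A'
  i=7: run of 'F' x 4 -> '4F'
  i=11: run of 'E' x 9 -> '9E'

RLE = 3A2F2A4F9E


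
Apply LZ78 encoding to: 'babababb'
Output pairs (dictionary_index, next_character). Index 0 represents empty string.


LZ78 encoding steps:
Dictionary: {0: ''}
Step 1: w='' (idx 0), next='b' -> output (0, 'b'), add 'b' as idx 1
Step 2: w='' (idx 0), next='a' -> output (0, 'a'), add 'a' as idx 2
Step 3: w='b' (idx 1), next='a' -> output (1, 'a'), add 'ba' as idx 3
Step 4: w='ba' (idx 3), next='b' -> output (3, 'b'), add 'bab' as idx 4
Step 5: w='b' (idx 1), end of input -> output (1, '')


Encoded: [(0, 'b'), (0, 'a'), (1, 'a'), (3, 'b'), (1, '')]


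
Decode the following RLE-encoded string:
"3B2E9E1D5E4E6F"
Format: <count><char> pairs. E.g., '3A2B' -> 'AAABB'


Expanding each <count><char> pair:
  3B -> 'BBB'
  2E -> 'EE'
  9E -> 'EEEEEEEEE'
  1D -> 'D'
  5E -> 'EEEEE'
  4E -> 'EEEE'
  6F -> 'FFFFFF'

Decoded = BBBEEEEEEEEEEEDEEEEEEEEEFFFFFF


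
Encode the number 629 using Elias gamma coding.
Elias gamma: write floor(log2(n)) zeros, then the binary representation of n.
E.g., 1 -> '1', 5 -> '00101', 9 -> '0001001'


num_bits = floor(log2(629)) + 1 = 10
leading_zeros = num_bits - 1 = 9
binary(629) = 1001110101

Elias gamma(629) = '000000000' + '1001110101' = 0000000001001110101 (19 bits)


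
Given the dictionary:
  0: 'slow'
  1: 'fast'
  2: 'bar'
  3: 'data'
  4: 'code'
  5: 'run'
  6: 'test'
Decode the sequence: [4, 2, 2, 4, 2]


Look up each index in the dictionary:
  4 -> 'code'
  2 -> 'bar'
  2 -> 'bar'
  4 -> 'code'
  2 -> 'bar'

Decoded: "code bar bar code bar"


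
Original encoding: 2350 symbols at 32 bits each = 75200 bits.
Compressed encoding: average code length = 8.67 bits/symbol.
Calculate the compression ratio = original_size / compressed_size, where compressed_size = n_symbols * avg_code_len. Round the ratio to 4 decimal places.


original_size = n_symbols * orig_bits = 2350 * 32 = 75200 bits
compressed_size = n_symbols * avg_code_len = 2350 * 8.67 = 20374.5 bits
ratio = original_size / compressed_size = 75200 / 20374.5 = 3.6909

Compression ratio = 3.6909


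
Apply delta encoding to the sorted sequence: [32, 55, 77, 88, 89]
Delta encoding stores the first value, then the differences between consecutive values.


First value: 32
Deltas:
  55 - 32 = 23
  77 - 55 = 22
  88 - 77 = 11
  89 - 88 = 1


Delta encoded: [32, 23, 22, 11, 1]


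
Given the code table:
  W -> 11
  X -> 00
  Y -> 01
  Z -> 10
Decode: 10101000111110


Decoding:
10 -> Z
10 -> Z
10 -> Z
00 -> X
11 -> W
11 -> W
10 -> Z


Result: ZZZXWWZ


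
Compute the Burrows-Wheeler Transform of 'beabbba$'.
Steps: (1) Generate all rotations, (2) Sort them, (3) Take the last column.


Rotations (sorted):
  0: $beabbba -> last char: a
  1: a$beabbb -> last char: b
  2: abbba$be -> last char: e
  3: ba$beabb -> last char: b
  4: bba$beab -> last char: b
  5: bbba$bea -> last char: a
  6: beabbba$ -> last char: $
  7: eabbba$b -> last char: b


BWT = abebba$b


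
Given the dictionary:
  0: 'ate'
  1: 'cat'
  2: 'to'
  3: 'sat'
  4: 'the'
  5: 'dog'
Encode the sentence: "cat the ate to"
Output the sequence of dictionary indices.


Look up each word in the dictionary:
  'cat' -> 1
  'the' -> 4
  'ate' -> 0
  'to' -> 2

Encoded: [1, 4, 0, 2]


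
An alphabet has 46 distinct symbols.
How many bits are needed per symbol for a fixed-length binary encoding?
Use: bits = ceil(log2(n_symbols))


log2(46) = 5.5236
Bracket: 2^5 = 32 < 46 <= 2^6 = 64
So ceil(log2(46)) = 6

bits = ceil(log2(46)) = ceil(5.5236) = 6 bits


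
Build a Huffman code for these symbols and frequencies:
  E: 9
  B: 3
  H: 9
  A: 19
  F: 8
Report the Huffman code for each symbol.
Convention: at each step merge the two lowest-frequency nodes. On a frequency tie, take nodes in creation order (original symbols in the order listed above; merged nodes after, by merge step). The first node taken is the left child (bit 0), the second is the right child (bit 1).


Huffman tree construction:
Step 1: Merge B(3) + F(8) = 11
Step 2: Merge E(9) + H(9) = 18
Step 3: Merge (B+F)(11) + (E+H)(18) = 29
Step 4: Merge A(19) + ((B+F)+(E+H))(29) = 48
Read each symbol's code off the tree from the root (left child = 0, right child = 1).

Codes:
  E: 110 (length 3)
  B: 100 (length 3)
  H: 111 (length 3)
  A: 0 (length 1)
  F: 101 (length 3)
Average code length: 106/48 = 2.2083 bits/symbol


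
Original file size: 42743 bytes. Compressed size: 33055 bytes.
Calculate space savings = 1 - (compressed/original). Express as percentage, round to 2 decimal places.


ratio = compressed/original = 33055/42743 = 0.773343
savings = 1 - ratio = 1 - 0.773343 = 0.226657
as a percentage: 0.226657 * 100 = 22.67%

Space savings = 1 - 33055/42743 = 22.67%


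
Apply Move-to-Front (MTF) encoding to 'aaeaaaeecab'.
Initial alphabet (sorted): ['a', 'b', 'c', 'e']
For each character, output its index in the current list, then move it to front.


MTF encoding:
'a': index 0 in ['a', 'b', 'c', 'e'] -> ['a', 'b', 'c', 'e']
'a': index 0 in ['a', 'b', 'c', 'e'] -> ['a', 'b', 'c', 'e']
'e': index 3 in ['a', 'b', 'c', 'e'] -> ['e', 'a', 'b', 'c']
'a': index 1 in ['e', 'a', 'b', 'c'] -> ['a', 'e', 'b', 'c']
'a': index 0 in ['a', 'e', 'b', 'c'] -> ['a', 'e', 'b', 'c']
'a': index 0 in ['a', 'e', 'b', 'c'] -> ['a', 'e', 'b', 'c']
'e': index 1 in ['a', 'e', 'b', 'c'] -> ['e', 'a', 'b', 'c']
'e': index 0 in ['e', 'a', 'b', 'c'] -> ['e', 'a', 'b', 'c']
'c': index 3 in ['e', 'a', 'b', 'c'] -> ['c', 'e', 'a', 'b']
'a': index 2 in ['c', 'e', 'a', 'b'] -> ['a', 'c', 'e', 'b']
'b': index 3 in ['a', 'c', 'e', 'b'] -> ['b', 'a', 'c', 'e']


Output: [0, 0, 3, 1, 0, 0, 1, 0, 3, 2, 3]


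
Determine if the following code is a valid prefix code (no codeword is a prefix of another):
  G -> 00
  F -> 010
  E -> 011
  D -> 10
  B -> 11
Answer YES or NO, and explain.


Checking each pair (does one codeword prefix another?):
  G='00' vs F='010': no prefix
  G='00' vs E='011': no prefix
  G='00' vs D='10': no prefix
  G='00' vs B='11': no prefix
  F='010' vs G='00': no prefix
  F='010' vs E='011': no prefix
  F='010' vs D='10': no prefix
  F='010' vs B='11': no prefix
  E='011' vs G='00': no prefix
  E='011' vs F='010': no prefix
  E='011' vs D='10': no prefix
  E='011' vs B='11': no prefix
  D='10' vs G='00': no prefix
  D='10' vs F='010': no prefix
  D='10' vs E='011': no prefix
  D='10' vs B='11': no prefix
  B='11' vs G='00': no prefix
  B='11' vs F='010': no prefix
  B='11' vs E='011': no prefix
  B='11' vs D='10': no prefix
No violation found over all pairs.

YES -- this is a valid prefix code. No codeword is a prefix of any other codeword.


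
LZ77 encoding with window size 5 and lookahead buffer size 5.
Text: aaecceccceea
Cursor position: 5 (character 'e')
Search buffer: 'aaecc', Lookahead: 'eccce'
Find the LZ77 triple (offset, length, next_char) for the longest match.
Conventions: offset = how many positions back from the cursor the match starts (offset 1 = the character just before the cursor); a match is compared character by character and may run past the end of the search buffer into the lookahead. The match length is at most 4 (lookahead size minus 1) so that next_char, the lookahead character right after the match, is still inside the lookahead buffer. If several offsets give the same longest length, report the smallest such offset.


Try each offset into the search buffer:
  offset=1 (pos 4, char 'c'): match length 0
  offset=2 (pos 3, char 'c'): match length 0
  offset=3 (pos 2, char 'e'): match length 3
  offset=4 (pos 1, char 'a'): match length 0
  offset=5 (pos 0, char 'a'): match length 0
Longest match has length 3 at offset 3.
next_char = character at position 5 + 3 = 8 -> 'c'

Best match: offset=3, length=3 (matching 'ecc' starting at position 2)
LZ77 triple: (3, 3, 'c')


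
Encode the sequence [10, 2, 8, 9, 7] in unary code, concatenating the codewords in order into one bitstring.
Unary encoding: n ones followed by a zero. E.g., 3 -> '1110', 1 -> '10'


Encode each number as n ones followed by a terminating 0:
  10 -> 11111111110 (11 bits)
  2 -> 110 (3 bits)
  8 -> 111111110 (9 bits)
  9 -> 1111111110 (10 bits)
  7 -> 11111110 (8 bits)
Total length = 11 + 3 + 9 + 10 + 8 = 41 bits.

Unary([10, 2, 8, 9, 7]) = 11111111110110111111110111111111011111110 (41 bits)


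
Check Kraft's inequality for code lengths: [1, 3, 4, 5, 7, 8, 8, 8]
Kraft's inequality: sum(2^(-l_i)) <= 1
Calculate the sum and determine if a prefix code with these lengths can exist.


Sum = 2^(-1) + 2^(-3) + 2^(-4) + 2^(-5) + 2^(-7) + 2^(-8) + 2^(-8) + 2^(-8)
    = 0.5 + 0.125 + 0.0625 + 0.03125 + 0.0078125 + 0.00390625 + 0.00390625 + 0.00390625
    = 189/256 = 0.73828125
Since 0.73828125 <= 1, Kraft's inequality IS satisfied.
A prefix code with these lengths CAN exist.

Kraft sum = 0.73828125. Satisfied.


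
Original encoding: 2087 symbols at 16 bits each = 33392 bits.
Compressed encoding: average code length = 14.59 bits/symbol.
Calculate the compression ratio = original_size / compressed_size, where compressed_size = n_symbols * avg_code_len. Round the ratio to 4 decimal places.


original_size = n_symbols * orig_bits = 2087 * 16 = 33392 bits
compressed_size = n_symbols * avg_code_len = 2087 * 14.59 = 30449.33 bits
ratio = original_size / compressed_size = 33392 / 30449.33 = 1.0966

Compression ratio = 1.0966


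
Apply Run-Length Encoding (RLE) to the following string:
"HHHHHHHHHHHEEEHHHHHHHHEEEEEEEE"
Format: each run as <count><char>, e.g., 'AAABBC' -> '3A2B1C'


Scanning runs left to right:
  i=0: run of 'H' x 11 -> '11H'
  i=11: run of 'E' x 3 -> '3E'
  i=14: run of 'H' x 8 -> '8H'
  i=22: run of 'E' x 8 -> '8E'

RLE = 11H3E8H8E


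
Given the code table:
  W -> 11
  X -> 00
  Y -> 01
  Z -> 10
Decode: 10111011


Decoding:
10 -> Z
11 -> W
10 -> Z
11 -> W


Result: ZWZW


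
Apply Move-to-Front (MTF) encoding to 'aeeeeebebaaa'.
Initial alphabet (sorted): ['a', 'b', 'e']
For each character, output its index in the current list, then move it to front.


MTF encoding:
'a': index 0 in ['a', 'b', 'e'] -> ['a', 'b', 'e']
'e': index 2 in ['a', 'b', 'e'] -> ['e', 'a', 'b']
'e': index 0 in ['e', 'a', 'b'] -> ['e', 'a', 'b']
'e': index 0 in ['e', 'a', 'b'] -> ['e', 'a', 'b']
'e': index 0 in ['e', 'a', 'b'] -> ['e', 'a', 'b']
'e': index 0 in ['e', 'a', 'b'] -> ['e', 'a', 'b']
'b': index 2 in ['e', 'a', 'b'] -> ['b', 'e', 'a']
'e': index 1 in ['b', 'e', 'a'] -> ['e', 'b', 'a']
'b': index 1 in ['e', 'b', 'a'] -> ['b', 'e', 'a']
'a': index 2 in ['b', 'e', 'a'] -> ['a', 'b', 'e']
'a': index 0 in ['a', 'b', 'e'] -> ['a', 'b', 'e']
'a': index 0 in ['a', 'b', 'e'] -> ['a', 'b', 'e']


Output: [0, 2, 0, 0, 0, 0, 2, 1, 1, 2, 0, 0]


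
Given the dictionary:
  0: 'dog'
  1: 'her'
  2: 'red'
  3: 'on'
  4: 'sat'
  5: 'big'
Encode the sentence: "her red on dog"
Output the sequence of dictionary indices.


Look up each word in the dictionary:
  'her' -> 1
  'red' -> 2
  'on' -> 3
  'dog' -> 0

Encoded: [1, 2, 3, 0]


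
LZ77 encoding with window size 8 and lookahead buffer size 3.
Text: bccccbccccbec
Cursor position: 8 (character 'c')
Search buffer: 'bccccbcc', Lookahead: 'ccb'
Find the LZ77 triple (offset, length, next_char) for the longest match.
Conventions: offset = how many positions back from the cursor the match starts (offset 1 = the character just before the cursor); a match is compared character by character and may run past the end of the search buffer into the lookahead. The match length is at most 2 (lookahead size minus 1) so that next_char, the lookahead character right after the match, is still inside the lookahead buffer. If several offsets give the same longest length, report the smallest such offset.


Try each offset into the search buffer:
  offset=1 (pos 7, char 'c'): match length 2
  offset=2 (pos 6, char 'c'): match length 2
  offset=3 (pos 5, char 'b'): match length 0
  offset=4 (pos 4, char 'c'): match length 1
  offset=5 (pos 3, char 'c'): match length 2
  offset=6 (pos 2, char 'c'): match length 2
  offset=7 (pos 1, char 'c'): match length 2
  offset=8 (pos 0, char 'b'): match length 0
Longest match has length 2, found at offsets 1, 2, 5, 6, 7; take the smallest, offset 1.
next_char = character at position 8 + 2 = 10 -> 'b'

Best match: offset=1, length=2 (matching 'cc' starting at position 7)
LZ77 triple: (1, 2, 'b')


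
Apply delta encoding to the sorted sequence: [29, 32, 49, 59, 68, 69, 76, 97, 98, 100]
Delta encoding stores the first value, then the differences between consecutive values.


First value: 29
Deltas:
  32 - 29 = 3
  49 - 32 = 17
  59 - 49 = 10
  68 - 59 = 9
  69 - 68 = 1
  76 - 69 = 7
  97 - 76 = 21
  98 - 97 = 1
  100 - 98 = 2


Delta encoded: [29, 3, 17, 10, 9, 1, 7, 21, 1, 2]


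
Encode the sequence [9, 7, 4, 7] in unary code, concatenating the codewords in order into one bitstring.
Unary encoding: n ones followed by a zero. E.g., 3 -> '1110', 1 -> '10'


Encode each number as n ones followed by a terminating 0:
  9 -> 1111111110 (10 bits)
  7 -> 11111110 (8 bits)
  4 -> 11110 (5 bits)
  7 -> 11111110 (8 bits)
Total length = 10 + 8 + 5 + 8 = 31 bits.

Unary([9, 7, 4, 7]) = 1111111110111111101111011111110 (31 bits)


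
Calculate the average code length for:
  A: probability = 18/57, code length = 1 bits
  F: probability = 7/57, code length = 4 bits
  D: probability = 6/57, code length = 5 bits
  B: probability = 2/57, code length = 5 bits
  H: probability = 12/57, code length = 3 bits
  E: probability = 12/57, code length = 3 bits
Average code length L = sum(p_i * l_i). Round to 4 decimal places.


Weighted contributions p_i * l_i:
  A: (18/57) * 1 = 18/57
  F: (7/57) * 4 = 28/57
  D: (6/57) * 5 = 30/57
  B: (2/57) * 5 = 10/57
  H: (12/57) * 3 = 36/57
  E: (12/57) * 3 = 36/57
Sum = (18 + 28 + 30 + 10 + 36 + 36)/57 = 158/57

L = 158/57 = 2.7719 bits/symbol


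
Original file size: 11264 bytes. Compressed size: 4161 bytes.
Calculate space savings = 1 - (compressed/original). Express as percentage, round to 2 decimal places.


ratio = compressed/original = 4161/11264 = 0.369407
savings = 1 - ratio = 1 - 0.369407 = 0.630593
as a percentage: 0.630593 * 100 = 63.06%

Space savings = 1 - 4161/11264 = 63.06%


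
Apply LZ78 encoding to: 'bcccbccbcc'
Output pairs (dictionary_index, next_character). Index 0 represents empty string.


LZ78 encoding steps:
Dictionary: {0: ''}
Step 1: w='' (idx 0), next='b' -> output (0, 'b'), add 'b' as idx 1
Step 2: w='' (idx 0), next='c' -> output (0, 'c'), add 'c' as idx 2
Step 3: w='c' (idx 2), next='c' -> output (2, 'c'), add 'cc' as idx 3
Step 4: w='b' (idx 1), next='c' -> output (1, 'c'), add 'bc' as idx 4
Step 5: w='c' (idx 2), next='b' -> output (2, 'b'), add 'cb' as idx 5
Step 6: w='cc' (idx 3), end of input -> output (3, '')


Encoded: [(0, 'b'), (0, 'c'), (2, 'c'), (1, 'c'), (2, 'b'), (3, '')]


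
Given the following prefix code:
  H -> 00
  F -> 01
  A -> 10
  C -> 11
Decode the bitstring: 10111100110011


Decoding step by step:
Bits 10 -> A
Bits 11 -> C
Bits 11 -> C
Bits 00 -> H
Bits 11 -> C
Bits 00 -> H
Bits 11 -> C


Decoded message: ACCHCHC


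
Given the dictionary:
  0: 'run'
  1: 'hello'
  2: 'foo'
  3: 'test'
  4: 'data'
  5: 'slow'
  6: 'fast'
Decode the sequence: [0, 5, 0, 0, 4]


Look up each index in the dictionary:
  0 -> 'run'
  5 -> 'slow'
  0 -> 'run'
  0 -> 'run'
  4 -> 'data'

Decoded: "run slow run run data"


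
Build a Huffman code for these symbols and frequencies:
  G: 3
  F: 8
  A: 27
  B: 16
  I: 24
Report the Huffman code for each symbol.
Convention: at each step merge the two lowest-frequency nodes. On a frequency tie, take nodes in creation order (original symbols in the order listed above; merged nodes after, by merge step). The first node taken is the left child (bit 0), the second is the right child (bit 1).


Huffman tree construction:
Step 1: Merge G(3) + F(8) = 11
Step 2: Merge (G+F)(11) + B(16) = 27
Step 3: Merge I(24) + A(27) = 51
Step 4: Merge ((G+F)+B)(27) + (I+A)(51) = 78
Read each symbol's code off the tree from the root (left child = 0, right child = 1).

Codes:
  G: 000 (length 3)
  F: 001 (length 3)
  A: 11 (length 2)
  B: 01 (length 2)
  I: 10 (length 2)
Average code length: 167/78 = 2.1410 bits/symbol


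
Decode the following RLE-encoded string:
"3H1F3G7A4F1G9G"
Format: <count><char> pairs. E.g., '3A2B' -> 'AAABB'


Expanding each <count><char> pair:
  3H -> 'HHH'
  1F -> 'F'
  3G -> 'GGG'
  7A -> 'AAAAAAA'
  4F -> 'FFFF'
  1G -> 'G'
  9G -> 'GGGGGGGGG'

Decoded = HHHFGGGAAAAAAAFFFFGGGGGGGGGG


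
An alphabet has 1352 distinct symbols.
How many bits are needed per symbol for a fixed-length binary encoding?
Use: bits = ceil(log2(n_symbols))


log2(1352) = 10.4009
Bracket: 2^10 = 1024 < 1352 <= 2^11 = 2048
So ceil(log2(1352)) = 11

bits = ceil(log2(1352)) = ceil(10.4009) = 11 bits


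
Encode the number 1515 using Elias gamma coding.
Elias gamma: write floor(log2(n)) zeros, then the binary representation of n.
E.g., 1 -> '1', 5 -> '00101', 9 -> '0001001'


num_bits = floor(log2(1515)) + 1 = 11
leading_zeros = num_bits - 1 = 10
binary(1515) = 10111101011

Elias gamma(1515) = '0000000000' + '10111101011' = 000000000010111101011 (21 bits)


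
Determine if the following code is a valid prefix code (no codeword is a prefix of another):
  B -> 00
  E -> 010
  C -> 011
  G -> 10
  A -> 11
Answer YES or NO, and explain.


Checking each pair (does one codeword prefix another?):
  B='00' vs E='010': no prefix
  B='00' vs C='011': no prefix
  B='00' vs G='10': no prefix
  B='00' vs A='11': no prefix
  E='010' vs B='00': no prefix
  E='010' vs C='011': no prefix
  E='010' vs G='10': no prefix
  E='010' vs A='11': no prefix
  C='011' vs B='00': no prefix
  C='011' vs E='010': no prefix
  C='011' vs G='10': no prefix
  C='011' vs A='11': no prefix
  G='10' vs B='00': no prefix
  G='10' vs E='010': no prefix
  G='10' vs C='011': no prefix
  G='10' vs A='11': no prefix
  A='11' vs B='00': no prefix
  A='11' vs E='010': no prefix
  A='11' vs C='011': no prefix
  A='11' vs G='10': no prefix
No violation found over all pairs.

YES -- this is a valid prefix code. No codeword is a prefix of any other codeword.


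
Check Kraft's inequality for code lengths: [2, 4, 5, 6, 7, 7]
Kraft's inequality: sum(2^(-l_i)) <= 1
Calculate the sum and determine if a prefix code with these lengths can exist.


Sum = 2^(-2) + 2^(-4) + 2^(-5) + 2^(-6) + 2^(-7) + 2^(-7)
    = 0.25 + 0.0625 + 0.03125 + 0.015625 + 0.0078125 + 0.0078125
    = 48/128 = 0.375
Since 0.375 <= 1, Kraft's inequality IS satisfied.
A prefix code with these lengths CAN exist.

Kraft sum = 0.375. Satisfied.


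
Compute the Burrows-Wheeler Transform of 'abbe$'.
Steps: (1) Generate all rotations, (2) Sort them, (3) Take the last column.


Rotations (sorted):
  0: $abbe -> last char: e
  1: abbe$ -> last char: $
  2: bbe$a -> last char: a
  3: be$ab -> last char: b
  4: e$abb -> last char: b


BWT = e$abb


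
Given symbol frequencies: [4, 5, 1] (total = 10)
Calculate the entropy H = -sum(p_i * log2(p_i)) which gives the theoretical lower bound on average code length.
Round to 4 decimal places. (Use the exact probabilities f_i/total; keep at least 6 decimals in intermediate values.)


Per-symbol terms -p_i * log2(p_i) with p_i = f_i/10:
  p = 4/10 = 0.400000: log2(p) = -1.321928, -p*log2(p) = 0.528771
  p = 5/10 = 0.500000: log2(p) = -1.000000, -p*log2(p) = 0.500000
  p = 1/10 = 0.100000: log2(p) = -3.321928, -p*log2(p) = 0.332193
H = 0.528771 + 0.500000 + 0.332193 = 1.360964

H = 1.361 bits/symbol


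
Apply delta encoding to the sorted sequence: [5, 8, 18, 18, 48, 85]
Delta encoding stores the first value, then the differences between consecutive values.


First value: 5
Deltas:
  8 - 5 = 3
  18 - 8 = 10
  18 - 18 = 0
  48 - 18 = 30
  85 - 48 = 37


Delta encoded: [5, 3, 10, 0, 30, 37]


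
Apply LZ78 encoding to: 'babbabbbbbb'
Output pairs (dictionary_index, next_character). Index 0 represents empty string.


LZ78 encoding steps:
Dictionary: {0: ''}
Step 1: w='' (idx 0), next='b' -> output (0, 'b'), add 'b' as idx 1
Step 2: w='' (idx 0), next='a' -> output (0, 'a'), add 'a' as idx 2
Step 3: w='b' (idx 1), next='b' -> output (1, 'b'), add 'bb' as idx 3
Step 4: w='a' (idx 2), next='b' -> output (2, 'b'), add 'ab' as idx 4
Step 5: w='bb' (idx 3), next='b' -> output (3, 'b'), add 'bbb' as idx 5
Step 6: w='bb' (idx 3), end of input -> output (3, '')


Encoded: [(0, 'b'), (0, 'a'), (1, 'b'), (2, 'b'), (3, 'b'), (3, '')]


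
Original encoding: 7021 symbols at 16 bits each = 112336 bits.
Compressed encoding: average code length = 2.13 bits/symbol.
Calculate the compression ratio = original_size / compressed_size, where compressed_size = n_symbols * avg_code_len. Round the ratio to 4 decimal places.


original_size = n_symbols * orig_bits = 7021 * 16 = 112336 bits
compressed_size = n_symbols * avg_code_len = 7021 * 2.13 = 14954.73 bits
ratio = original_size / compressed_size = 112336 / 14954.73 = 7.5117

Compression ratio = 7.5117


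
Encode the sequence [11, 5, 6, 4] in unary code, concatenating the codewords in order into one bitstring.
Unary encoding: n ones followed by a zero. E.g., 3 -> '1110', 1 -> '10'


Encode each number as n ones followed by a terminating 0:
  11 -> 111111111110 (12 bits)
  5 -> 111110 (6 bits)
  6 -> 1111110 (7 bits)
  4 -> 11110 (5 bits)
Total length = 12 + 6 + 7 + 5 = 30 bits.

Unary([11, 5, 6, 4]) = 111111111110111110111111011110 (30 bits)


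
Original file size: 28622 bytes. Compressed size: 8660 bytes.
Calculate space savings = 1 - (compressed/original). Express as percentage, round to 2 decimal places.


ratio = compressed/original = 8660/28622 = 0.302564
savings = 1 - ratio = 1 - 0.302564 = 0.697436
as a percentage: 0.697436 * 100 = 69.74%

Space savings = 1 - 8660/28622 = 69.74%


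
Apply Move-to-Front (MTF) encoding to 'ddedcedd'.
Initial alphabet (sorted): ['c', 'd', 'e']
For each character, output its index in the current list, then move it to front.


MTF encoding:
'd': index 1 in ['c', 'd', 'e'] -> ['d', 'c', 'e']
'd': index 0 in ['d', 'c', 'e'] -> ['d', 'c', 'e']
'e': index 2 in ['d', 'c', 'e'] -> ['e', 'd', 'c']
'd': index 1 in ['e', 'd', 'c'] -> ['d', 'e', 'c']
'c': index 2 in ['d', 'e', 'c'] -> ['c', 'd', 'e']
'e': index 2 in ['c', 'd', 'e'] -> ['e', 'c', 'd']
'd': index 2 in ['e', 'c', 'd'] -> ['d', 'e', 'c']
'd': index 0 in ['d', 'e', 'c'] -> ['d', 'e', 'c']


Output: [1, 0, 2, 1, 2, 2, 2, 0]


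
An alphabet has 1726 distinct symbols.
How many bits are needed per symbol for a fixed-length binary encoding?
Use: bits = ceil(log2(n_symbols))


log2(1726) = 10.7532
Bracket: 2^10 = 1024 < 1726 <= 2^11 = 2048
So ceil(log2(1726)) = 11

bits = ceil(log2(1726)) = ceil(10.7532) = 11 bits


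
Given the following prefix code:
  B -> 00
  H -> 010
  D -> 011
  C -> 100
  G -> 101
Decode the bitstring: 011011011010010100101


Decoding step by step:
Bits 011 -> D
Bits 011 -> D
Bits 011 -> D
Bits 010 -> H
Bits 010 -> H
Bits 100 -> C
Bits 101 -> G


Decoded message: DDDHHCG


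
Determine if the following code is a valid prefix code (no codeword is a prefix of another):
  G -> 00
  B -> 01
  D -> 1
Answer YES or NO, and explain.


Checking each pair (does one codeword prefix another?):
  G='00' vs B='01': no prefix
  G='00' vs D='1': no prefix
  B='01' vs G='00': no prefix
  B='01' vs D='1': no prefix
  D='1' vs G='00': no prefix
  D='1' vs B='01': no prefix
No violation found over all pairs.

YES -- this is a valid prefix code. No codeword is a prefix of any other codeword.


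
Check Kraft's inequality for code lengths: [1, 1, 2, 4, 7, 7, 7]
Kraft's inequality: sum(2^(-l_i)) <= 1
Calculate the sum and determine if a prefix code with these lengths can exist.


Sum = 2^(-1) + 2^(-1) + 2^(-2) + 2^(-4) + 2^(-7) + 2^(-7) + 2^(-7)
    = 0.5 + 0.5 + 0.25 + 0.0625 + 0.0078125 + 0.0078125 + 0.0078125
    = 171/128 = 1.3359375
Since 1.3359375 > 1, Kraft's inequality is NOT satisfied.
A prefix code with these lengths CANNOT exist.

Kraft sum = 1.3359375. Not satisfied.


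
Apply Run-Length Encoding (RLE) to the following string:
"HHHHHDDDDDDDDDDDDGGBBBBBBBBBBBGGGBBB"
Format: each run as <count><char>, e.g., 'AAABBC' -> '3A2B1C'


Scanning runs left to right:
  i=0: run of 'H' x 5 -> '5H'
  i=5: run of 'D' x 12 -> '12D'
  i=17: run of 'G' x 2 -> '2G'
  i=19: run of 'B' x 11 -> '11B'
  i=30: run of 'G' x 3 -> '3G'
  i=33: run of 'B' x 3 -> '3B'

RLE = 5H12D2G11B3G3B


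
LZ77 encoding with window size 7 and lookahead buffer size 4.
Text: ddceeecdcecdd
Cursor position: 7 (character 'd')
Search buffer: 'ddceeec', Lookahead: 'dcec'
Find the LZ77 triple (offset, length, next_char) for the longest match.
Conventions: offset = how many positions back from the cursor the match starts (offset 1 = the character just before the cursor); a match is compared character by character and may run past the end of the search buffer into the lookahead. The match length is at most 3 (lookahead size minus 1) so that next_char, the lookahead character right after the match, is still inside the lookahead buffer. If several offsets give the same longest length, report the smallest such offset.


Try each offset into the search buffer:
  offset=1 (pos 6, char 'c'): match length 0
  offset=2 (pos 5, char 'e'): match length 0
  offset=3 (pos 4, char 'e'): match length 0
  offset=4 (pos 3, char 'e'): match length 0
  offset=5 (pos 2, char 'c'): match length 0
  offset=6 (pos 1, char 'd'): match length 3
  offset=7 (pos 0, char 'd'): match length 1
Longest match has length 3 at offset 6.
next_char = character at position 7 + 3 = 10 -> 'c'

Best match: offset=6, length=3 (matching 'dce' starting at position 1)
LZ77 triple: (6, 3, 'c')


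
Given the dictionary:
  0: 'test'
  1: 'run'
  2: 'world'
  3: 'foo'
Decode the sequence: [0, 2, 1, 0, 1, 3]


Look up each index in the dictionary:
  0 -> 'test'
  2 -> 'world'
  1 -> 'run'
  0 -> 'test'
  1 -> 'run'
  3 -> 'foo'

Decoded: "test world run test run foo"


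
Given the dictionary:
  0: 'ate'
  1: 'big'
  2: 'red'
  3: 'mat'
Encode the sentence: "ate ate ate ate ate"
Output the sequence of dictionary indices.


Look up each word in the dictionary:
  'ate' -> 0
  'ate' -> 0
  'ate' -> 0
  'ate' -> 0
  'ate' -> 0

Encoded: [0, 0, 0, 0, 0]


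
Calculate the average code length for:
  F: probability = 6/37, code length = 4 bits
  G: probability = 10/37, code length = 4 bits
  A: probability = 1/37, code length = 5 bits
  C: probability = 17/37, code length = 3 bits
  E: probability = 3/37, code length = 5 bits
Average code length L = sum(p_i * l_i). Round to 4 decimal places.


Weighted contributions p_i * l_i:
  F: (6/37) * 4 = 24/37
  G: (10/37) * 4 = 40/37
  A: (1/37) * 5 = 5/37
  C: (17/37) * 3 = 51/37
  E: (3/37) * 5 = 15/37
Sum = (24 + 40 + 5 + 51 + 15)/37 = 135/37

L = 135/37 = 3.6486 bits/symbol


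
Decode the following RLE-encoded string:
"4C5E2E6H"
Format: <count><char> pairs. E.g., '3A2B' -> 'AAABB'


Expanding each <count><char> pair:
  4C -> 'CCCC'
  5E -> 'EEEEE'
  2E -> 'EE'
  6H -> 'HHHHHH'

Decoded = CCCCEEEEEEEHHHHHH


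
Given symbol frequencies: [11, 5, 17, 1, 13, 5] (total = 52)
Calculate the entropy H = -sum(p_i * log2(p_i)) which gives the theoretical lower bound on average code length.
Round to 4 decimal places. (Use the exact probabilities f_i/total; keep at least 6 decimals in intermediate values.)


Per-symbol terms -p_i * log2(p_i) with p_i = f_i/52:
  p = 11/52 = 0.211538: log2(p) = -2.241008, -p*log2(p) = 0.474059
  p = 5/52 = 0.096154: log2(p) = -3.378512, -p*log2(p) = 0.324857
  p = 17/52 = 0.326923: log2(p) = -1.612977, -p*log2(p) = 0.527319
  p = 1/52 = 0.019231: log2(p) = -5.700440, -p*log2(p) = 0.109624
  p = 13/52 = 0.250000: log2(p) = -2.000000, -p*log2(p) = 0.500000
  p = 5/52 = 0.096154: log2(p) = -3.378512, -p*log2(p) = 0.324857
H = 0.474059 + 0.324857 + 0.527319 + 0.109624 + 0.500000 + 0.324857 = 2.260716

H = 2.2607 bits/symbol


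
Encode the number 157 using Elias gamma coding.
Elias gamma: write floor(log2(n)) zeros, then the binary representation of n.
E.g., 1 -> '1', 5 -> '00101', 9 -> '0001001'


num_bits = floor(log2(157)) + 1 = 8
leading_zeros = num_bits - 1 = 7
binary(157) = 10011101

Elias gamma(157) = '0000000' + '10011101' = 000000010011101 (15 bits)


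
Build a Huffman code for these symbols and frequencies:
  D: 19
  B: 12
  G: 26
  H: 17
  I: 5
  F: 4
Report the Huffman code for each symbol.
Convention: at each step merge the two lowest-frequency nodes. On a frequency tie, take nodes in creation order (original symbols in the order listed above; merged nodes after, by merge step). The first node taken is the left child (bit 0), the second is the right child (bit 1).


Huffman tree construction:
Step 1: Merge F(4) + I(5) = 9
Step 2: Merge (F+I)(9) + B(12) = 21
Step 3: Merge H(17) + D(19) = 36
Step 4: Merge ((F+I)+B)(21) + G(26) = 47
Step 5: Merge (H+D)(36) + (((F+I)+B)+G)(47) = 83
Read each symbol's code off the tree from the root (left child = 0, right child = 1).

Codes:
  D: 01 (length 2)
  B: 101 (length 3)
  G: 11 (length 2)
  H: 00 (length 2)
  I: 1001 (length 4)
  F: 1000 (length 4)
Average code length: 196/83 = 2.3614 bits/symbol
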